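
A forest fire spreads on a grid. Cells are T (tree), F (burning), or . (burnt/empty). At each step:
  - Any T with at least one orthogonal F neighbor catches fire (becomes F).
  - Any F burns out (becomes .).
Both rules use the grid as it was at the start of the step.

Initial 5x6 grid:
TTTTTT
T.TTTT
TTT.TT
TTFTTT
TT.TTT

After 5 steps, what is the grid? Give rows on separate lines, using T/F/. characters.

Step 1: 3 trees catch fire, 1 burn out
  TTTTTT
  T.TTTT
  TTF.TT
  TF.FTT
  TT.TTT
Step 2: 6 trees catch fire, 3 burn out
  TTTTTT
  T.FTTT
  TF..TT
  F...FT
  TF.FTT
Step 3: 7 trees catch fire, 6 burn out
  TTFTTT
  T..FTT
  F...FT
  .....F
  F...FT
Step 4: 6 trees catch fire, 7 burn out
  TF.FTT
  F...FT
  .....F
  ......
  .....F
Step 5: 3 trees catch fire, 6 burn out
  F...FT
  .....F
  ......
  ......
  ......

F...FT
.....F
......
......
......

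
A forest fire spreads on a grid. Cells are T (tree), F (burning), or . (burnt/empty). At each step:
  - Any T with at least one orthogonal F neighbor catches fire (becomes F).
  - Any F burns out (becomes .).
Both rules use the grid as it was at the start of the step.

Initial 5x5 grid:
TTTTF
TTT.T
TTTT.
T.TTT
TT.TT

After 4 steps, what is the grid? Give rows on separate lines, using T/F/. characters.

Step 1: 2 trees catch fire, 1 burn out
  TTTF.
  TTT.F
  TTTT.
  T.TTT
  TT.TT
Step 2: 1 trees catch fire, 2 burn out
  TTF..
  TTT..
  TTTT.
  T.TTT
  TT.TT
Step 3: 2 trees catch fire, 1 burn out
  TF...
  TTF..
  TTTT.
  T.TTT
  TT.TT
Step 4: 3 trees catch fire, 2 burn out
  F....
  TF...
  TTFT.
  T.TTT
  TT.TT

F....
TF...
TTFT.
T.TTT
TT.TT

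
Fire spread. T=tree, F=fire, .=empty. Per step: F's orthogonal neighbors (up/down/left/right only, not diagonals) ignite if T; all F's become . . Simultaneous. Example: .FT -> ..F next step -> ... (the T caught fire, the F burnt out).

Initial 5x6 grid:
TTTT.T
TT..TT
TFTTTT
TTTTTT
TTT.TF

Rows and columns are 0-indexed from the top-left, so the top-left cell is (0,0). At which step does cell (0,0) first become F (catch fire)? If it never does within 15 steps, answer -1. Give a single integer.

Step 1: cell (0,0)='T' (+6 fires, +2 burnt)
Step 2: cell (0,0)='T' (+8 fires, +6 burnt)
Step 3: cell (0,0)='F' (+7 fires, +8 burnt)
  -> target ignites at step 3
Step 4: cell (0,0)='.' (+3 fires, +7 burnt)
Step 5: cell (0,0)='.' (+0 fires, +3 burnt)
  fire out at step 5

3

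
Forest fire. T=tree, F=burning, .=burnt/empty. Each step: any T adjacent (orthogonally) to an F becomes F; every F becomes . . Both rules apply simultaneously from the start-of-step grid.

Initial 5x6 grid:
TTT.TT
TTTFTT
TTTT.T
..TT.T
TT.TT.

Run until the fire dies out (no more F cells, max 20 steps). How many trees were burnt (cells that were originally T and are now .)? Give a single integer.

Answer: 20

Derivation:
Step 1: +3 fires, +1 burnt (F count now 3)
Step 2: +6 fires, +3 burnt (F count now 6)
Step 3: +7 fires, +6 burnt (F count now 7)
Step 4: +4 fires, +7 burnt (F count now 4)
Step 5: +0 fires, +4 burnt (F count now 0)
Fire out after step 5
Initially T: 22, now '.': 28
Total burnt (originally-T cells now '.'): 20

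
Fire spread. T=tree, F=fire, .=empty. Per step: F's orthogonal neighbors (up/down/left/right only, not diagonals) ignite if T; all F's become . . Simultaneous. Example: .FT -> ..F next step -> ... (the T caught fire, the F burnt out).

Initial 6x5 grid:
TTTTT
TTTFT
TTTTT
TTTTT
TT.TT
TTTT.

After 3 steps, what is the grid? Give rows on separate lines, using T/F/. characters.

Step 1: 4 trees catch fire, 1 burn out
  TTTFT
  TTF.F
  TTTFT
  TTTTT
  TT.TT
  TTTT.
Step 2: 6 trees catch fire, 4 burn out
  TTF.F
  TF...
  TTF.F
  TTTFT
  TT.TT
  TTTT.
Step 3: 6 trees catch fire, 6 burn out
  TF...
  F....
  TF...
  TTF.F
  TT.FT
  TTTT.

TF...
F....
TF...
TTF.F
TT.FT
TTTT.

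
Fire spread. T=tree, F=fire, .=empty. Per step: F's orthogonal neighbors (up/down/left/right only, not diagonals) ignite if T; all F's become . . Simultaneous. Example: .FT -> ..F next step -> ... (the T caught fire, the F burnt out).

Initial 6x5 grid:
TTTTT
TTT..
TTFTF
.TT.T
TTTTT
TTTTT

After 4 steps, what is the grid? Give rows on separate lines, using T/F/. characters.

Step 1: 5 trees catch fire, 2 burn out
  TTTTT
  TTF..
  TF.F.
  .TF.F
  TTTTT
  TTTTT
Step 2: 6 trees catch fire, 5 burn out
  TTFTT
  TF...
  F....
  .F...
  TTFTF
  TTTTT
Step 3: 7 trees catch fire, 6 burn out
  TF.FT
  F....
  .....
  .....
  TF.F.
  TTFTF
Step 4: 5 trees catch fire, 7 burn out
  F...F
  .....
  .....
  .....
  F....
  TF.F.

F...F
.....
.....
.....
F....
TF.F.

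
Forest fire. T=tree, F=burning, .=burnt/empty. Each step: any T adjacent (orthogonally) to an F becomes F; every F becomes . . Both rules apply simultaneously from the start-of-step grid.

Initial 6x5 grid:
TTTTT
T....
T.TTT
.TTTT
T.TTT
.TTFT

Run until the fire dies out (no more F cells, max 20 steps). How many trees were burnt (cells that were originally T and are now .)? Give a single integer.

Answer: 13

Derivation:
Step 1: +3 fires, +1 burnt (F count now 3)
Step 2: +4 fires, +3 burnt (F count now 4)
Step 3: +3 fires, +4 burnt (F count now 3)
Step 4: +3 fires, +3 burnt (F count now 3)
Step 5: +0 fires, +3 burnt (F count now 0)
Fire out after step 5
Initially T: 21, now '.': 22
Total burnt (originally-T cells now '.'): 13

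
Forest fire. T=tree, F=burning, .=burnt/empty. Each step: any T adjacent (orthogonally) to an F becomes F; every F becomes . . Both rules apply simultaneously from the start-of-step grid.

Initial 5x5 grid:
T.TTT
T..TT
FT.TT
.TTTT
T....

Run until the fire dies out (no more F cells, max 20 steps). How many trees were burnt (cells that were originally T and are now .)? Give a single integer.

Answer: 14

Derivation:
Step 1: +2 fires, +1 burnt (F count now 2)
Step 2: +2 fires, +2 burnt (F count now 2)
Step 3: +1 fires, +2 burnt (F count now 1)
Step 4: +1 fires, +1 burnt (F count now 1)
Step 5: +2 fires, +1 burnt (F count now 2)
Step 6: +2 fires, +2 burnt (F count now 2)
Step 7: +2 fires, +2 burnt (F count now 2)
Step 8: +2 fires, +2 burnt (F count now 2)
Step 9: +0 fires, +2 burnt (F count now 0)
Fire out after step 9
Initially T: 15, now '.': 24
Total burnt (originally-T cells now '.'): 14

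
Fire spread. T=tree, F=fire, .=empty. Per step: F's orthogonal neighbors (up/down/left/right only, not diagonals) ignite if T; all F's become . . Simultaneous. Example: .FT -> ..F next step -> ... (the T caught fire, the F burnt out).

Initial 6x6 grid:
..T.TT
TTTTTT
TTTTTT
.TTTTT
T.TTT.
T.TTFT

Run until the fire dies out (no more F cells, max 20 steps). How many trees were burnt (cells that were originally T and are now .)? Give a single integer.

Step 1: +3 fires, +1 burnt (F count now 3)
Step 2: +3 fires, +3 burnt (F count now 3)
Step 3: +4 fires, +3 burnt (F count now 4)
Step 4: +4 fires, +4 burnt (F count now 4)
Step 5: +5 fires, +4 burnt (F count now 5)
Step 6: +3 fires, +5 burnt (F count now 3)
Step 7: +3 fires, +3 burnt (F count now 3)
Step 8: +1 fires, +3 burnt (F count now 1)
Step 9: +0 fires, +1 burnt (F count now 0)
Fire out after step 9
Initially T: 28, now '.': 34
Total burnt (originally-T cells now '.'): 26

Answer: 26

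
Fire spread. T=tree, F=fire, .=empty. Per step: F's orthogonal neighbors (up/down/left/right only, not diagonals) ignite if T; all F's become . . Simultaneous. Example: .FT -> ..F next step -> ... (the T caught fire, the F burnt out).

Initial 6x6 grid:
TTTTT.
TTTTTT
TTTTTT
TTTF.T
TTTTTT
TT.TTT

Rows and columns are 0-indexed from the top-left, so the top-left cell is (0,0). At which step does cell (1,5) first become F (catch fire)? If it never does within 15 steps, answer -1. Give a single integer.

Step 1: cell (1,5)='T' (+3 fires, +1 burnt)
Step 2: cell (1,5)='T' (+7 fires, +3 burnt)
Step 3: cell (1,5)='T' (+9 fires, +7 burnt)
Step 4: cell (1,5)='F' (+9 fires, +9 burnt)
  -> target ignites at step 4
Step 5: cell (1,5)='.' (+3 fires, +9 burnt)
Step 6: cell (1,5)='.' (+1 fires, +3 burnt)
Step 7: cell (1,5)='.' (+0 fires, +1 burnt)
  fire out at step 7

4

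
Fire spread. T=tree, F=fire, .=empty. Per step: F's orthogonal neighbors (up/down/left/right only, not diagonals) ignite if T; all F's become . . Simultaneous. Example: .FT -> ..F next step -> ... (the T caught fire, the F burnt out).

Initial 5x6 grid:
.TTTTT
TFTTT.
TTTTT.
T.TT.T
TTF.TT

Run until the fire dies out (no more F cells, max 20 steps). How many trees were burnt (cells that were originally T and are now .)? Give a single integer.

Step 1: +6 fires, +2 burnt (F count now 6)
Step 2: +6 fires, +6 burnt (F count now 6)
Step 3: +4 fires, +6 burnt (F count now 4)
Step 4: +2 fires, +4 burnt (F count now 2)
Step 5: +1 fires, +2 burnt (F count now 1)
Step 6: +0 fires, +1 burnt (F count now 0)
Fire out after step 6
Initially T: 22, now '.': 27
Total burnt (originally-T cells now '.'): 19

Answer: 19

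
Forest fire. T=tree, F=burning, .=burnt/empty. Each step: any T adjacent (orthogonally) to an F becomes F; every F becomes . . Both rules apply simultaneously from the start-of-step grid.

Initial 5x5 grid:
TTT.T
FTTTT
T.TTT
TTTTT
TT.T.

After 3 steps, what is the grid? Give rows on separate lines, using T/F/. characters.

Step 1: 3 trees catch fire, 1 burn out
  FTT.T
  .FTTT
  F.TTT
  TTTTT
  TT.T.
Step 2: 3 trees catch fire, 3 burn out
  .FT.T
  ..FTT
  ..TTT
  FTTTT
  TT.T.
Step 3: 5 trees catch fire, 3 burn out
  ..F.T
  ...FT
  ..FTT
  .FTTT
  FT.T.

..F.T
...FT
..FTT
.FTTT
FT.T.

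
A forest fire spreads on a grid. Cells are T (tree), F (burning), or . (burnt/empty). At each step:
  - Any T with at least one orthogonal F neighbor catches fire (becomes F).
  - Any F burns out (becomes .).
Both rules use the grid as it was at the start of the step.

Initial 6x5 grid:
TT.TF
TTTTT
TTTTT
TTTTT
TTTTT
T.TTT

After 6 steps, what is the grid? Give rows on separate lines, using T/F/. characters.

Step 1: 2 trees catch fire, 1 burn out
  TT.F.
  TTTTF
  TTTTT
  TTTTT
  TTTTT
  T.TTT
Step 2: 2 trees catch fire, 2 burn out
  TT...
  TTTF.
  TTTTF
  TTTTT
  TTTTT
  T.TTT
Step 3: 3 trees catch fire, 2 burn out
  TT...
  TTF..
  TTTF.
  TTTTF
  TTTTT
  T.TTT
Step 4: 4 trees catch fire, 3 burn out
  TT...
  TF...
  TTF..
  TTTF.
  TTTTF
  T.TTT
Step 5: 6 trees catch fire, 4 burn out
  TF...
  F....
  TF...
  TTF..
  TTTF.
  T.TTF
Step 6: 5 trees catch fire, 6 burn out
  F....
  .....
  F....
  TF...
  TTF..
  T.TF.

F....
.....
F....
TF...
TTF..
T.TF.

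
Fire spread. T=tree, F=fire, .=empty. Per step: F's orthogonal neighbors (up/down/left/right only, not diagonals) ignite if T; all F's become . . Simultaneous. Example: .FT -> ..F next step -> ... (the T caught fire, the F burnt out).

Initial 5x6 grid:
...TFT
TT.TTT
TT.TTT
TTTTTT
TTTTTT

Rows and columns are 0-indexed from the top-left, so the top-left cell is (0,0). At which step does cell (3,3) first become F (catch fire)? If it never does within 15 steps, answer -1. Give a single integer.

Step 1: cell (3,3)='T' (+3 fires, +1 burnt)
Step 2: cell (3,3)='T' (+3 fires, +3 burnt)
Step 3: cell (3,3)='T' (+3 fires, +3 burnt)
Step 4: cell (3,3)='F' (+3 fires, +3 burnt)
  -> target ignites at step 4
Step 5: cell (3,3)='.' (+3 fires, +3 burnt)
Step 6: cell (3,3)='.' (+2 fires, +3 burnt)
Step 7: cell (3,3)='.' (+3 fires, +2 burnt)
Step 8: cell (3,3)='.' (+3 fires, +3 burnt)
Step 9: cell (3,3)='.' (+1 fires, +3 burnt)
Step 10: cell (3,3)='.' (+0 fires, +1 burnt)
  fire out at step 10

4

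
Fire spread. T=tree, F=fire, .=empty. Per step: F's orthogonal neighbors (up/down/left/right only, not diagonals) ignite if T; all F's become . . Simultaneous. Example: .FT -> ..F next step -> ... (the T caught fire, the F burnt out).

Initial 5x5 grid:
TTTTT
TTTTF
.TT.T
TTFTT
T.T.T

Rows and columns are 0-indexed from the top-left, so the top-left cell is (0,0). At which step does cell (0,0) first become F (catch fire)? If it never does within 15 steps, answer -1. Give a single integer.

Step 1: cell (0,0)='T' (+7 fires, +2 burnt)
Step 2: cell (0,0)='T' (+5 fires, +7 burnt)
Step 3: cell (0,0)='T' (+4 fires, +5 burnt)
Step 4: cell (0,0)='T' (+2 fires, +4 burnt)
Step 5: cell (0,0)='F' (+1 fires, +2 burnt)
  -> target ignites at step 5
Step 6: cell (0,0)='.' (+0 fires, +1 burnt)
  fire out at step 6

5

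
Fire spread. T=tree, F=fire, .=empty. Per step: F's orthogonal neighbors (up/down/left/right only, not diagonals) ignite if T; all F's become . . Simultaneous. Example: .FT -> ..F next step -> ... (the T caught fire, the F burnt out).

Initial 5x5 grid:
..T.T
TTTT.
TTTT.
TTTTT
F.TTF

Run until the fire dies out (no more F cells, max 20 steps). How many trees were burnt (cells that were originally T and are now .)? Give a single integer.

Answer: 16

Derivation:
Step 1: +3 fires, +2 burnt (F count now 3)
Step 2: +4 fires, +3 burnt (F count now 4)
Step 3: +4 fires, +4 burnt (F count now 4)
Step 4: +3 fires, +4 burnt (F count now 3)
Step 5: +1 fires, +3 burnt (F count now 1)
Step 6: +1 fires, +1 burnt (F count now 1)
Step 7: +0 fires, +1 burnt (F count now 0)
Fire out after step 7
Initially T: 17, now '.': 24
Total burnt (originally-T cells now '.'): 16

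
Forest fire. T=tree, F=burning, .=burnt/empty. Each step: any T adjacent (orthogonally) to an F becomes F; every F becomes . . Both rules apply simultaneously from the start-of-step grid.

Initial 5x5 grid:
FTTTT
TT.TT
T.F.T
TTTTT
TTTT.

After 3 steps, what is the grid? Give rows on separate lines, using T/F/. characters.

Step 1: 3 trees catch fire, 2 burn out
  .FTTT
  FT.TT
  T...T
  TTFTT
  TTTT.
Step 2: 6 trees catch fire, 3 burn out
  ..FTT
  .F.TT
  F...T
  TF.FT
  TTFT.
Step 3: 5 trees catch fire, 6 burn out
  ...FT
  ...TT
  ....T
  F...F
  TF.F.

...FT
...TT
....T
F...F
TF.F.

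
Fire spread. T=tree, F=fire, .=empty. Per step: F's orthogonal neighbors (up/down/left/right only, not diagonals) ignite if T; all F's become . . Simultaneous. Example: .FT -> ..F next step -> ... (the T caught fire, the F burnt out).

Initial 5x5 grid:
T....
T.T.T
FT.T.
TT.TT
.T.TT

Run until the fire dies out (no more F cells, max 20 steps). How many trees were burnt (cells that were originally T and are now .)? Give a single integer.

Step 1: +3 fires, +1 burnt (F count now 3)
Step 2: +2 fires, +3 burnt (F count now 2)
Step 3: +1 fires, +2 burnt (F count now 1)
Step 4: +0 fires, +1 burnt (F count now 0)
Fire out after step 4
Initially T: 13, now '.': 18
Total burnt (originally-T cells now '.'): 6

Answer: 6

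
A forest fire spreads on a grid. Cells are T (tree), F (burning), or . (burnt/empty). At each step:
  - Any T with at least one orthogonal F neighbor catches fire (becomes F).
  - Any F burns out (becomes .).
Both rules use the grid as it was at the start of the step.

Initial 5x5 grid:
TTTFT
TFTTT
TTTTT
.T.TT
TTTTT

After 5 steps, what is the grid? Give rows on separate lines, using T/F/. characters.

Step 1: 7 trees catch fire, 2 burn out
  TFF.F
  F.FFT
  TFTTT
  .T.TT
  TTTTT
Step 2: 6 trees catch fire, 7 burn out
  F....
  ....F
  F.FFT
  .F.TT
  TTTTT
Step 3: 3 trees catch fire, 6 burn out
  .....
  .....
  ....F
  ...FT
  TFTTT
Step 4: 4 trees catch fire, 3 burn out
  .....
  .....
  .....
  ....F
  F.FFT
Step 5: 1 trees catch fire, 4 burn out
  .....
  .....
  .....
  .....
  ....F

.....
.....
.....
.....
....F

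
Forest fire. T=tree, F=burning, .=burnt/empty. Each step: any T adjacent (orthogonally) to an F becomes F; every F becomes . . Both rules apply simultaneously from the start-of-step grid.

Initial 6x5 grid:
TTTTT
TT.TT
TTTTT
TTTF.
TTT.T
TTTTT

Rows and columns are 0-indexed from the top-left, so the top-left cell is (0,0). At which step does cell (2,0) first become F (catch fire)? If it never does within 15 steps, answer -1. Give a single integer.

Step 1: cell (2,0)='T' (+2 fires, +1 burnt)
Step 2: cell (2,0)='T' (+5 fires, +2 burnt)
Step 3: cell (2,0)='T' (+6 fires, +5 burnt)
Step 4: cell (2,0)='F' (+7 fires, +6 burnt)
  -> target ignites at step 4
Step 5: cell (2,0)='.' (+4 fires, +7 burnt)
Step 6: cell (2,0)='.' (+2 fires, +4 burnt)
Step 7: cell (2,0)='.' (+0 fires, +2 burnt)
  fire out at step 7

4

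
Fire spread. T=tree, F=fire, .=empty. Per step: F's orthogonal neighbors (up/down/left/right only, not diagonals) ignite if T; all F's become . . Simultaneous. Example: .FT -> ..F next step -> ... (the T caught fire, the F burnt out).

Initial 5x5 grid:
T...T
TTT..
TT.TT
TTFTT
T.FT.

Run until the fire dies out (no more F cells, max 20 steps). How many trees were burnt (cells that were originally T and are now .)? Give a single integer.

Answer: 14

Derivation:
Step 1: +3 fires, +2 burnt (F count now 3)
Step 2: +4 fires, +3 burnt (F count now 4)
Step 3: +4 fires, +4 burnt (F count now 4)
Step 4: +2 fires, +4 burnt (F count now 2)
Step 5: +1 fires, +2 burnt (F count now 1)
Step 6: +0 fires, +1 burnt (F count now 0)
Fire out after step 6
Initially T: 15, now '.': 24
Total burnt (originally-T cells now '.'): 14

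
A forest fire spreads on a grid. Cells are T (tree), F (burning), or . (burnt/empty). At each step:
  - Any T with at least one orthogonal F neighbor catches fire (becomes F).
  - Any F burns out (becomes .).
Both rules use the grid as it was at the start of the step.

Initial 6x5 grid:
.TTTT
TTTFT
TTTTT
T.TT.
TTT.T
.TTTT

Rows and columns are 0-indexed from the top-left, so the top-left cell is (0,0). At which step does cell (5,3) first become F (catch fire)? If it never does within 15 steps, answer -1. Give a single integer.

Step 1: cell (5,3)='T' (+4 fires, +1 burnt)
Step 2: cell (5,3)='T' (+6 fires, +4 burnt)
Step 3: cell (5,3)='T' (+4 fires, +6 burnt)
Step 4: cell (5,3)='T' (+2 fires, +4 burnt)
Step 5: cell (5,3)='T' (+3 fires, +2 burnt)
Step 6: cell (5,3)='F' (+3 fires, +3 burnt)
  -> target ignites at step 6
Step 7: cell (5,3)='.' (+1 fires, +3 burnt)
Step 8: cell (5,3)='.' (+1 fires, +1 burnt)
Step 9: cell (5,3)='.' (+0 fires, +1 burnt)
  fire out at step 9

6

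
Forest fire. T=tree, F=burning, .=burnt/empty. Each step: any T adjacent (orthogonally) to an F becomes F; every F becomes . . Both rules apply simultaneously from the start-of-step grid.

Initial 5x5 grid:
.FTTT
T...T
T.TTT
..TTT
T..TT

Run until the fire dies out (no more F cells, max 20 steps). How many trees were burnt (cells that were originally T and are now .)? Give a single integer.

Answer: 12

Derivation:
Step 1: +1 fires, +1 burnt (F count now 1)
Step 2: +1 fires, +1 burnt (F count now 1)
Step 3: +1 fires, +1 burnt (F count now 1)
Step 4: +1 fires, +1 burnt (F count now 1)
Step 5: +1 fires, +1 burnt (F count now 1)
Step 6: +2 fires, +1 burnt (F count now 2)
Step 7: +3 fires, +2 burnt (F count now 3)
Step 8: +2 fires, +3 burnt (F count now 2)
Step 9: +0 fires, +2 burnt (F count now 0)
Fire out after step 9
Initially T: 15, now '.': 22
Total burnt (originally-T cells now '.'): 12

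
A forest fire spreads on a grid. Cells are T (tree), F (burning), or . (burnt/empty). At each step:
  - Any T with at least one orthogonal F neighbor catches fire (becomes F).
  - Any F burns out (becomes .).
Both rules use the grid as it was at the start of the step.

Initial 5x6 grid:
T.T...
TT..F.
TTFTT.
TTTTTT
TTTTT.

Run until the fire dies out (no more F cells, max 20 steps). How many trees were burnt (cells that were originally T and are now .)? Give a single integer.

Step 1: +4 fires, +2 burnt (F count now 4)
Step 2: +6 fires, +4 burnt (F count now 6)
Step 3: +6 fires, +6 burnt (F count now 6)
Step 4: +2 fires, +6 burnt (F count now 2)
Step 5: +0 fires, +2 burnt (F count now 0)
Fire out after step 5
Initially T: 19, now '.': 29
Total burnt (originally-T cells now '.'): 18

Answer: 18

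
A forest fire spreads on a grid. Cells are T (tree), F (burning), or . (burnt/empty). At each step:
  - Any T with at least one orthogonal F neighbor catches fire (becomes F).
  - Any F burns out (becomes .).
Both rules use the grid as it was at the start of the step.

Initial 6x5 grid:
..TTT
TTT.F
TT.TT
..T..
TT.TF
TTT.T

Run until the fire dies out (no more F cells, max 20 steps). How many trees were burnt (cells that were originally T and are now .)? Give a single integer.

Step 1: +4 fires, +2 burnt (F count now 4)
Step 2: +2 fires, +4 burnt (F count now 2)
Step 3: +1 fires, +2 burnt (F count now 1)
Step 4: +1 fires, +1 burnt (F count now 1)
Step 5: +1 fires, +1 burnt (F count now 1)
Step 6: +2 fires, +1 burnt (F count now 2)
Step 7: +1 fires, +2 burnt (F count now 1)
Step 8: +0 fires, +1 burnt (F count now 0)
Fire out after step 8
Initially T: 18, now '.': 24
Total burnt (originally-T cells now '.'): 12

Answer: 12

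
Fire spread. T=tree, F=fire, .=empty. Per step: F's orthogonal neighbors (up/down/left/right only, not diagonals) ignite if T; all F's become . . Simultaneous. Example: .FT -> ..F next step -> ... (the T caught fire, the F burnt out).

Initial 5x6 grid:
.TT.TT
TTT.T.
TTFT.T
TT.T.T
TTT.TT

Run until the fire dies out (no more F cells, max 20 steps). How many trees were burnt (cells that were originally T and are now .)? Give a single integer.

Step 1: +3 fires, +1 burnt (F count now 3)
Step 2: +5 fires, +3 burnt (F count now 5)
Step 3: +4 fires, +5 burnt (F count now 4)
Step 4: +2 fires, +4 burnt (F count now 2)
Step 5: +0 fires, +2 burnt (F count now 0)
Fire out after step 5
Initially T: 21, now '.': 23
Total burnt (originally-T cells now '.'): 14

Answer: 14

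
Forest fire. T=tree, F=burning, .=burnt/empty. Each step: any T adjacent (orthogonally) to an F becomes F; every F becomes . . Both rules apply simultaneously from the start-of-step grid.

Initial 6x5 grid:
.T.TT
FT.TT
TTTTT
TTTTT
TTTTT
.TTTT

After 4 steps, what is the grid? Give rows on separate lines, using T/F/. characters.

Step 1: 2 trees catch fire, 1 burn out
  .T.TT
  .F.TT
  FTTTT
  TTTTT
  TTTTT
  .TTTT
Step 2: 3 trees catch fire, 2 burn out
  .F.TT
  ...TT
  .FTTT
  FTTTT
  TTTTT
  .TTTT
Step 3: 3 trees catch fire, 3 burn out
  ...TT
  ...TT
  ..FTT
  .FTTT
  FTTTT
  .TTTT
Step 4: 3 trees catch fire, 3 burn out
  ...TT
  ...TT
  ...FT
  ..FTT
  .FTTT
  .TTTT

...TT
...TT
...FT
..FTT
.FTTT
.TTTT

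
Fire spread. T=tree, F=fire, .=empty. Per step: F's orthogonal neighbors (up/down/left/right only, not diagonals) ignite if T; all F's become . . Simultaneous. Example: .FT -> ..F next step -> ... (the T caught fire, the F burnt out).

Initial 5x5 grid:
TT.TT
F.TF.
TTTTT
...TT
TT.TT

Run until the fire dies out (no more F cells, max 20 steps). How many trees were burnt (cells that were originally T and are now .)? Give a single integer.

Step 1: +5 fires, +2 burnt (F count now 5)
Step 2: +6 fires, +5 burnt (F count now 6)
Step 3: +2 fires, +6 burnt (F count now 2)
Step 4: +1 fires, +2 burnt (F count now 1)
Step 5: +0 fires, +1 burnt (F count now 0)
Fire out after step 5
Initially T: 16, now '.': 23
Total burnt (originally-T cells now '.'): 14

Answer: 14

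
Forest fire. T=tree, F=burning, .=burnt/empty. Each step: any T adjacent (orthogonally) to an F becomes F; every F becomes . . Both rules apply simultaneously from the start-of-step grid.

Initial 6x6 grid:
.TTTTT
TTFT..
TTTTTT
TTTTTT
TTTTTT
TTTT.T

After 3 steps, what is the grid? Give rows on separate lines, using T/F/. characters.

Step 1: 4 trees catch fire, 1 burn out
  .TFTTT
  TF.F..
  TTFTTT
  TTTTTT
  TTTTTT
  TTTT.T
Step 2: 6 trees catch fire, 4 burn out
  .F.FTT
  F.....
  TF.FTT
  TTFTTT
  TTTTTT
  TTTT.T
Step 3: 6 trees catch fire, 6 burn out
  ....FT
  ......
  F...FT
  TF.FTT
  TTFTTT
  TTTT.T

....FT
......
F...FT
TF.FTT
TTFTTT
TTTT.T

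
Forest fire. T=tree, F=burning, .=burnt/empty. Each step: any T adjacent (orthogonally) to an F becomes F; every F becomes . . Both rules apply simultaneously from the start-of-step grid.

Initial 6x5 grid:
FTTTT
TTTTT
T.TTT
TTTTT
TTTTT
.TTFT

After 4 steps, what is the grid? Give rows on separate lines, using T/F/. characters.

Step 1: 5 trees catch fire, 2 burn out
  .FTTT
  FTTTT
  T.TTT
  TTTTT
  TTTFT
  .TF.F
Step 2: 7 trees catch fire, 5 burn out
  ..FTT
  .FTTT
  F.TTT
  TTTFT
  TTF.F
  .F...
Step 3: 7 trees catch fire, 7 burn out
  ...FT
  ..FTT
  ..TFT
  FTF.F
  TF...
  .....
Step 4: 6 trees catch fire, 7 burn out
  ....F
  ...FT
  ..F.F
  .F...
  F....
  .....

....F
...FT
..F.F
.F...
F....
.....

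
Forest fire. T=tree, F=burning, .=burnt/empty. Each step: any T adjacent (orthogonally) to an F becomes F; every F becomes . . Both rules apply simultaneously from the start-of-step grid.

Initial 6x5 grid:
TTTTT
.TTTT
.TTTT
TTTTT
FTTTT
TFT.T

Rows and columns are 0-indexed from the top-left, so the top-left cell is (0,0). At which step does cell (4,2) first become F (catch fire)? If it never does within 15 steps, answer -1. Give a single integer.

Step 1: cell (4,2)='T' (+4 fires, +2 burnt)
Step 2: cell (4,2)='F' (+2 fires, +4 burnt)
  -> target ignites at step 2
Step 3: cell (4,2)='.' (+3 fires, +2 burnt)
Step 4: cell (4,2)='.' (+4 fires, +3 burnt)
Step 5: cell (4,2)='.' (+5 fires, +4 burnt)
Step 6: cell (4,2)='.' (+4 fires, +5 burnt)
Step 7: cell (4,2)='.' (+2 fires, +4 burnt)
Step 8: cell (4,2)='.' (+1 fires, +2 burnt)
Step 9: cell (4,2)='.' (+0 fires, +1 burnt)
  fire out at step 9

2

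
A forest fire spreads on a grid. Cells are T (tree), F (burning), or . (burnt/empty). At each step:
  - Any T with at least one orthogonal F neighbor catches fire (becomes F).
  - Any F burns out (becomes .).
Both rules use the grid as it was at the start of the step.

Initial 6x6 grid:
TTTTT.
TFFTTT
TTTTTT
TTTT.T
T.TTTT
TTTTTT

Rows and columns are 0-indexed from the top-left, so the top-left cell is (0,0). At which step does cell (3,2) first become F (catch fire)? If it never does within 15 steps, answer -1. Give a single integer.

Step 1: cell (3,2)='T' (+6 fires, +2 burnt)
Step 2: cell (3,2)='F' (+7 fires, +6 burnt)
  -> target ignites at step 2
Step 3: cell (3,2)='.' (+6 fires, +7 burnt)
Step 4: cell (3,2)='.' (+4 fires, +6 burnt)
Step 5: cell (3,2)='.' (+5 fires, +4 burnt)
Step 6: cell (3,2)='.' (+2 fires, +5 burnt)
Step 7: cell (3,2)='.' (+1 fires, +2 burnt)
Step 8: cell (3,2)='.' (+0 fires, +1 burnt)
  fire out at step 8

2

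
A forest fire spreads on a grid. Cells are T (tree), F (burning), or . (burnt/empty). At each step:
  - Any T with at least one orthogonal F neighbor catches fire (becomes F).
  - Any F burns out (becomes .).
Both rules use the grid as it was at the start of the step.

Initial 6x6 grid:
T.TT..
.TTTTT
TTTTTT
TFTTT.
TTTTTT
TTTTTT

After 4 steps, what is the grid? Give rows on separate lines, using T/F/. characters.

Step 1: 4 trees catch fire, 1 burn out
  T.TT..
  .TTTTT
  TFTTTT
  F.FTT.
  TFTTTT
  TTTTTT
Step 2: 7 trees catch fire, 4 burn out
  T.TT..
  .FTTTT
  F.FTTT
  ...FT.
  F.FTTT
  TFTTTT
Step 3: 6 trees catch fire, 7 burn out
  T.TT..
  ..FTTT
  ...FTT
  ....F.
  ...FTT
  F.FTTT
Step 4: 5 trees catch fire, 6 burn out
  T.FT..
  ...FTT
  ....FT
  ......
  ....FT
  ...FTT

T.FT..
...FTT
....FT
......
....FT
...FTT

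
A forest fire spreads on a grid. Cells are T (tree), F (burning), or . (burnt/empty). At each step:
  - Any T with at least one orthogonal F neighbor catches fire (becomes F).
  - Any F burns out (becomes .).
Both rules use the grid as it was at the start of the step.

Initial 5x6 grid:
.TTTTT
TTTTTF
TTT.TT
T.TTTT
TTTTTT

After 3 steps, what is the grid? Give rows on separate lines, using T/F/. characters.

Step 1: 3 trees catch fire, 1 burn out
  .TTTTF
  TTTTF.
  TTT.TF
  T.TTTT
  TTTTTT
Step 2: 4 trees catch fire, 3 burn out
  .TTTF.
  TTTF..
  TTT.F.
  T.TTTF
  TTTTTT
Step 3: 4 trees catch fire, 4 burn out
  .TTF..
  TTF...
  TTT...
  T.TTF.
  TTTTTF

.TTF..
TTF...
TTT...
T.TTF.
TTTTTF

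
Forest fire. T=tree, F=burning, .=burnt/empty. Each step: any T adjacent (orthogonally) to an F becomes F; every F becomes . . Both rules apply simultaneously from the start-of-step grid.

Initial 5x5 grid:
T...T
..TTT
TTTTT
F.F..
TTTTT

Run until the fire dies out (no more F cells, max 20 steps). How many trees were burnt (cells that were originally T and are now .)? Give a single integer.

Answer: 14

Derivation:
Step 1: +4 fires, +2 burnt (F count now 4)
Step 2: +5 fires, +4 burnt (F count now 5)
Step 3: +3 fires, +5 burnt (F count now 3)
Step 4: +1 fires, +3 burnt (F count now 1)
Step 5: +1 fires, +1 burnt (F count now 1)
Step 6: +0 fires, +1 burnt (F count now 0)
Fire out after step 6
Initially T: 15, now '.': 24
Total burnt (originally-T cells now '.'): 14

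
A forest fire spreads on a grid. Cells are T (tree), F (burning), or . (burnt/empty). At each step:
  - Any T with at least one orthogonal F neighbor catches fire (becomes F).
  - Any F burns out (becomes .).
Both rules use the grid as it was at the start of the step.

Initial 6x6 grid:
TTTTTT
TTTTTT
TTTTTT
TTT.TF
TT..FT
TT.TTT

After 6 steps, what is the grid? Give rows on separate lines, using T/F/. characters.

Step 1: 4 trees catch fire, 2 burn out
  TTTTTT
  TTTTTT
  TTTTTF
  TTT.F.
  TT...F
  TT.TFT
Step 2: 4 trees catch fire, 4 burn out
  TTTTTT
  TTTTTF
  TTTTF.
  TTT...
  TT....
  TT.F.F
Step 3: 3 trees catch fire, 4 burn out
  TTTTTF
  TTTTF.
  TTTF..
  TTT...
  TT....
  TT....
Step 4: 3 trees catch fire, 3 burn out
  TTTTF.
  TTTF..
  TTF...
  TTT...
  TT....
  TT....
Step 5: 4 trees catch fire, 3 burn out
  TTTF..
  TTF...
  TF....
  TTF...
  TT....
  TT....
Step 6: 4 trees catch fire, 4 burn out
  TTF...
  TF....
  F.....
  TF....
  TT....
  TT....

TTF...
TF....
F.....
TF....
TT....
TT....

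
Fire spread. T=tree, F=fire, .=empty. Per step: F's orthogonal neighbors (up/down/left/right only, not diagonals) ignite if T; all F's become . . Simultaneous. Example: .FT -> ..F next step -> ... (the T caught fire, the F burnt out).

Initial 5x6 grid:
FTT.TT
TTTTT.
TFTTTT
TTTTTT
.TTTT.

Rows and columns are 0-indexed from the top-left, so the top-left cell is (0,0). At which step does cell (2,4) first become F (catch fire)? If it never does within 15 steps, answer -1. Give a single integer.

Step 1: cell (2,4)='T' (+6 fires, +2 burnt)
Step 2: cell (2,4)='T' (+6 fires, +6 burnt)
Step 3: cell (2,4)='F' (+4 fires, +6 burnt)
  -> target ignites at step 3
Step 4: cell (2,4)='.' (+4 fires, +4 burnt)
Step 5: cell (2,4)='.' (+3 fires, +4 burnt)
Step 6: cell (2,4)='.' (+1 fires, +3 burnt)
Step 7: cell (2,4)='.' (+0 fires, +1 burnt)
  fire out at step 7

3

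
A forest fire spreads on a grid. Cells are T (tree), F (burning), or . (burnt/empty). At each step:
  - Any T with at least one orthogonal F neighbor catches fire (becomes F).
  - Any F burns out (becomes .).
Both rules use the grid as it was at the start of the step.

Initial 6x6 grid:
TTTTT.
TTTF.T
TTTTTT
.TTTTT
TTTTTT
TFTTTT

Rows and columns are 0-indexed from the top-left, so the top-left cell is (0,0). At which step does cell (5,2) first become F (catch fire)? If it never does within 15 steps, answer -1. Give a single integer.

Step 1: cell (5,2)='F' (+6 fires, +2 burnt)
  -> target ignites at step 1
Step 2: cell (5,2)='.' (+10 fires, +6 burnt)
Step 3: cell (5,2)='.' (+8 fires, +10 burnt)
Step 4: cell (5,2)='.' (+6 fires, +8 burnt)
Step 5: cell (5,2)='.' (+1 fires, +6 burnt)
Step 6: cell (5,2)='.' (+0 fires, +1 burnt)
  fire out at step 6

1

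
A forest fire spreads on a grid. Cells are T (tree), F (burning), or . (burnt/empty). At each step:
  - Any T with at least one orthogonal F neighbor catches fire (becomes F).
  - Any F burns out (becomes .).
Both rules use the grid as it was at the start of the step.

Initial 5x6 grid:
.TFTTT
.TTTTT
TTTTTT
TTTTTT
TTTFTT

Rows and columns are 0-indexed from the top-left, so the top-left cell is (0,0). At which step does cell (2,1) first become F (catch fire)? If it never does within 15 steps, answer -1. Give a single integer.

Step 1: cell (2,1)='T' (+6 fires, +2 burnt)
Step 2: cell (2,1)='T' (+9 fires, +6 burnt)
Step 3: cell (2,1)='F' (+7 fires, +9 burnt)
  -> target ignites at step 3
Step 4: cell (2,1)='.' (+4 fires, +7 burnt)
Step 5: cell (2,1)='.' (+0 fires, +4 burnt)
  fire out at step 5

3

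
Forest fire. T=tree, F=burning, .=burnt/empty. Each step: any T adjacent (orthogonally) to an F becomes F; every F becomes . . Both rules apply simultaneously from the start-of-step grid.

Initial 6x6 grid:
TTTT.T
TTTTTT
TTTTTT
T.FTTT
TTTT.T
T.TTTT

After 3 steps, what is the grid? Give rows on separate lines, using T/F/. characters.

Step 1: 3 trees catch fire, 1 burn out
  TTTT.T
  TTTTTT
  TTFTTT
  T..FTT
  TTFT.T
  T.TTTT
Step 2: 7 trees catch fire, 3 burn out
  TTTT.T
  TTFTTT
  TF.FTT
  T...FT
  TF.F.T
  T.FTTT
Step 3: 8 trees catch fire, 7 burn out
  TTFT.T
  TF.FTT
  F...FT
  T....F
  F....T
  T..FTT

TTFT.T
TF.FTT
F...FT
T....F
F....T
T..FTT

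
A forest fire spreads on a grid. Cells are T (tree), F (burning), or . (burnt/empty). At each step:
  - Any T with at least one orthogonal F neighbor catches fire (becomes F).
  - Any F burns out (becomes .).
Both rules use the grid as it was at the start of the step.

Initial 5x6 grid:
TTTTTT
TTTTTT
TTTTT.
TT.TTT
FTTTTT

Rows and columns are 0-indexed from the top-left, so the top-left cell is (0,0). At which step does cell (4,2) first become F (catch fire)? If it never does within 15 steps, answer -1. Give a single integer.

Step 1: cell (4,2)='T' (+2 fires, +1 burnt)
Step 2: cell (4,2)='F' (+3 fires, +2 burnt)
  -> target ignites at step 2
Step 3: cell (4,2)='.' (+3 fires, +3 burnt)
Step 4: cell (4,2)='.' (+5 fires, +3 burnt)
Step 5: cell (4,2)='.' (+5 fires, +5 burnt)
Step 6: cell (4,2)='.' (+4 fires, +5 burnt)
Step 7: cell (4,2)='.' (+2 fires, +4 burnt)
Step 8: cell (4,2)='.' (+2 fires, +2 burnt)
Step 9: cell (4,2)='.' (+1 fires, +2 burnt)
Step 10: cell (4,2)='.' (+0 fires, +1 burnt)
  fire out at step 10

2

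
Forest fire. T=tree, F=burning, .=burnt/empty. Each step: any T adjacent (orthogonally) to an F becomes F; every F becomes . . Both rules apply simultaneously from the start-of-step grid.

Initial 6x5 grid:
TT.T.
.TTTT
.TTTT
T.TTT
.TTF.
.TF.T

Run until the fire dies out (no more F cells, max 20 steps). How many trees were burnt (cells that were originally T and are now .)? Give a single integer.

Step 1: +3 fires, +2 burnt (F count now 3)
Step 2: +4 fires, +3 burnt (F count now 4)
Step 3: +3 fires, +4 burnt (F count now 3)
Step 4: +4 fires, +3 burnt (F count now 4)
Step 5: +1 fires, +4 burnt (F count now 1)
Step 6: +1 fires, +1 burnt (F count now 1)
Step 7: +1 fires, +1 burnt (F count now 1)
Step 8: +0 fires, +1 burnt (F count now 0)
Fire out after step 8
Initially T: 19, now '.': 28
Total burnt (originally-T cells now '.'): 17

Answer: 17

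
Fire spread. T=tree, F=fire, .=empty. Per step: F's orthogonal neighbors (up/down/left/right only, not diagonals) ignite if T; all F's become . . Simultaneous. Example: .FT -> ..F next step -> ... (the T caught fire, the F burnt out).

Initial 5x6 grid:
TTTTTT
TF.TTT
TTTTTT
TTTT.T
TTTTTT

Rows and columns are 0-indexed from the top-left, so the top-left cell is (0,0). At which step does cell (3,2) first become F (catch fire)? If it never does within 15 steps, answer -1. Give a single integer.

Step 1: cell (3,2)='T' (+3 fires, +1 burnt)
Step 2: cell (3,2)='T' (+5 fires, +3 burnt)
Step 3: cell (3,2)='F' (+5 fires, +5 burnt)
  -> target ignites at step 3
Step 4: cell (3,2)='.' (+6 fires, +5 burnt)
Step 5: cell (3,2)='.' (+4 fires, +6 burnt)
Step 6: cell (3,2)='.' (+3 fires, +4 burnt)
Step 7: cell (3,2)='.' (+1 fires, +3 burnt)
Step 8: cell (3,2)='.' (+0 fires, +1 burnt)
  fire out at step 8

3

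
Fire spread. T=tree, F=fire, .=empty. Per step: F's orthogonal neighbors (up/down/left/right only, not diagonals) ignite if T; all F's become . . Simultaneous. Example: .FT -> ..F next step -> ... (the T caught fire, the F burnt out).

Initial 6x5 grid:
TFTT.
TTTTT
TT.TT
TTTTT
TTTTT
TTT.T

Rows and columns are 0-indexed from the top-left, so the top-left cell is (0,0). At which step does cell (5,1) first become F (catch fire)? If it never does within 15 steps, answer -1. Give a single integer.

Step 1: cell (5,1)='T' (+3 fires, +1 burnt)
Step 2: cell (5,1)='T' (+4 fires, +3 burnt)
Step 3: cell (5,1)='T' (+3 fires, +4 burnt)
Step 4: cell (5,1)='T' (+5 fires, +3 burnt)
Step 5: cell (5,1)='F' (+5 fires, +5 burnt)
  -> target ignites at step 5
Step 6: cell (5,1)='.' (+4 fires, +5 burnt)
Step 7: cell (5,1)='.' (+1 fires, +4 burnt)
Step 8: cell (5,1)='.' (+1 fires, +1 burnt)
Step 9: cell (5,1)='.' (+0 fires, +1 burnt)
  fire out at step 9

5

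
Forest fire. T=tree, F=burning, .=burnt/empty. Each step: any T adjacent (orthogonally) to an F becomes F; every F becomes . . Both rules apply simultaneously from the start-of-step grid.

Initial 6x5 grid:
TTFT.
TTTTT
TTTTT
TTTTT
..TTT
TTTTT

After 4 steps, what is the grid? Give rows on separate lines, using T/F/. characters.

Step 1: 3 trees catch fire, 1 burn out
  TF.F.
  TTFTT
  TTTTT
  TTTTT
  ..TTT
  TTTTT
Step 2: 4 trees catch fire, 3 burn out
  F....
  TF.FT
  TTFTT
  TTTTT
  ..TTT
  TTTTT
Step 3: 5 trees catch fire, 4 burn out
  .....
  F...F
  TF.FT
  TTFTT
  ..TTT
  TTTTT
Step 4: 5 trees catch fire, 5 burn out
  .....
  .....
  F...F
  TF.FT
  ..FTT
  TTTTT

.....
.....
F...F
TF.FT
..FTT
TTTTT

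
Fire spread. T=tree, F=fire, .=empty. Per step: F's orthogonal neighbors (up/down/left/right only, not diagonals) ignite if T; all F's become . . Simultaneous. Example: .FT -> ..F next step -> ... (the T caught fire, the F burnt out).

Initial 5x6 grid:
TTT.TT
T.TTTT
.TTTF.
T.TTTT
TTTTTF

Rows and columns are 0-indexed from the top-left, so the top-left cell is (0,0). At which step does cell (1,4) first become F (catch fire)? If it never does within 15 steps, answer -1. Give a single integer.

Step 1: cell (1,4)='F' (+5 fires, +2 burnt)
  -> target ignites at step 1
Step 2: cell (1,4)='.' (+6 fires, +5 burnt)
Step 3: cell (1,4)='.' (+5 fires, +6 burnt)
Step 4: cell (1,4)='.' (+2 fires, +5 burnt)
Step 5: cell (1,4)='.' (+2 fires, +2 burnt)
Step 6: cell (1,4)='.' (+2 fires, +2 burnt)
Step 7: cell (1,4)='.' (+1 fires, +2 burnt)
Step 8: cell (1,4)='.' (+0 fires, +1 burnt)
  fire out at step 8

1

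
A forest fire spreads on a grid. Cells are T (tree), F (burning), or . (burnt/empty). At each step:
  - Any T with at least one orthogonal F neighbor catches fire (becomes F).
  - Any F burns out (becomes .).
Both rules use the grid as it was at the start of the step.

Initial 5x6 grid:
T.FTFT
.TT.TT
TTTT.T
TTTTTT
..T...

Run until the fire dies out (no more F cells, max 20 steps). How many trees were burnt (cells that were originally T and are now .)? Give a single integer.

Answer: 18

Derivation:
Step 1: +4 fires, +2 burnt (F count now 4)
Step 2: +3 fires, +4 burnt (F count now 3)
Step 3: +4 fires, +3 burnt (F count now 4)
Step 4: +5 fires, +4 burnt (F count now 5)
Step 5: +2 fires, +5 burnt (F count now 2)
Step 6: +0 fires, +2 burnt (F count now 0)
Fire out after step 6
Initially T: 19, now '.': 29
Total burnt (originally-T cells now '.'): 18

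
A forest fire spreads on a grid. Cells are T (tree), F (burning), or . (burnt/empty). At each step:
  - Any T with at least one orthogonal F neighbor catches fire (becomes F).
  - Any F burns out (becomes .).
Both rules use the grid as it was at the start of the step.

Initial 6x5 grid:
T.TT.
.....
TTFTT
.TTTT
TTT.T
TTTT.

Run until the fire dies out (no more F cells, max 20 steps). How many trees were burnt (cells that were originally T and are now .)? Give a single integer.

Answer: 16

Derivation:
Step 1: +3 fires, +1 burnt (F count now 3)
Step 2: +5 fires, +3 burnt (F count now 5)
Step 3: +3 fires, +5 burnt (F count now 3)
Step 4: +4 fires, +3 burnt (F count now 4)
Step 5: +1 fires, +4 burnt (F count now 1)
Step 6: +0 fires, +1 burnt (F count now 0)
Fire out after step 6
Initially T: 19, now '.': 27
Total burnt (originally-T cells now '.'): 16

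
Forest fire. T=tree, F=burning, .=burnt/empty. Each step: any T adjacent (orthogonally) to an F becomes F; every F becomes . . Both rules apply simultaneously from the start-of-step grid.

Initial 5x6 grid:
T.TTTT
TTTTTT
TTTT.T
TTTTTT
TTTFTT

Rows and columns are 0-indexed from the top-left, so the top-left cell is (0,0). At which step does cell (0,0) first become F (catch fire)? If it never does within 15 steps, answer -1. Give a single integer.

Step 1: cell (0,0)='T' (+3 fires, +1 burnt)
Step 2: cell (0,0)='T' (+5 fires, +3 burnt)
Step 3: cell (0,0)='T' (+5 fires, +5 burnt)
Step 4: cell (0,0)='T' (+6 fires, +5 burnt)
Step 5: cell (0,0)='T' (+5 fires, +6 burnt)
Step 6: cell (0,0)='T' (+2 fires, +5 burnt)
Step 7: cell (0,0)='F' (+1 fires, +2 burnt)
  -> target ignites at step 7
Step 8: cell (0,0)='.' (+0 fires, +1 burnt)
  fire out at step 8

7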